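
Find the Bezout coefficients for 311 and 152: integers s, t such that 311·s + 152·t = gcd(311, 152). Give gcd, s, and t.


Euclidean algorithm on (311, 152) — divide until remainder is 0:
  311 = 2 · 152 + 7
  152 = 21 · 7 + 5
  7 = 1 · 5 + 2
  5 = 2 · 2 + 1
  2 = 2 · 1 + 0
gcd(311, 152) = 1.
Track Bezout coefficients alongside the remainders: start with r₀ = 311 = a·1 + b·0 (s = 1, t = 0) and r₁ = 152 = a·0 + b·1 (s = 0, t = 1); each new remainder r_{k+1} = r_{k-1} − q_k·r_k inherits s_{k+1} = s_{k-1} − q_k·s_k, t_{k+1} = t_{k-1} − q_k·t_k, so r_k = a·s_k + b·t_k at every step:
  q = 2: r = 7, s = 1 − 2·0 = 1, t = 0 − 2·1 = -2  (check: 311·1 + 152·(-2) = 7)
  q = 21: r = 5, s = 0 − 21·1 = -21, t = 1 − 21·(-2) = 43  (check: 311·(-21) + 152·43 = 5)
  q = 1: r = 2, s = 1 − 1·(-21) = 22, t = -2 − 1·43 = -45  (check: 311·22 + 152·(-45) = 2)
  q = 2: r = 1, s = -21 − 2·22 = -65, t = 43 − 2·(-45) = 133  (check: 311·(-65) + 152·133 = 1)
The row with r = 1 (the gcd) gives the Bezout coefficients s = -65, t = 133.
Result: 311 · (-65) + 152 · (133) = 1.

gcd(311, 152) = 1; s = -65, t = 133 (check: 311·(-65) + 152·133 = 1).


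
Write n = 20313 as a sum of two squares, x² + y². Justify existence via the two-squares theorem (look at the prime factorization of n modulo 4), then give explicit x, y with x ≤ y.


Step 1: Factor n = 20313 = 3^2 · 37 · 61.
Step 2: Check the mod-4 condition on each prime factor: 3 ≡ 3 (mod 4), exponent 2 (must be even); 37 ≡ 1 (mod 4), exponent 1; 61 ≡ 1 (mod 4), exponent 1.
All primes ≡ 3 (mod 4) appear to even exponent (or don't appear), so by the two-squares theorem n IS expressible as a sum of two squares.
Step 3: Build a representation. Group n = k² · m with k = 3 and m = 37 · 61 = 2257 (a product of primes ≡ 1 (mod 4)); a representation of m scales to one of n via (k·x)² + (k·y)² = k²(x² + y²). Each prime p ≡ 1 (mod 4) is itself a sum of two squares; find a² by testing p − a² for a perfect square:
  37: 37 − 1² = 36 = 6² ⇒ 37 = 1² + 6².
  61: 61 − 1² = 60, 61 − 2² = 57, 61 − 3² = 52, 61 − 4² = 45, 61 − 5² = 36 = 6² ⇒ 61 = 5² + 6².
  Combine using the Brahmagupta–Fibonacci identity (a² + b²)(c² + d²) = (ac − bd)² + (ad + bc)² = (ac + bd)² + (ad − bc)²:
  37 · 61 = 2257: from (1² + 6²)(5² + 6²), take (1·5 − 6·6, 1·6 + 6·5) = (5 − 36, 6 + 30) = (-31, 36); dropping signs (only squares matter) gives (31, 36); check 31² + 36² = 961 + 1296 = 2257 ✓.
  Scale by k = 3: (3·31, 3·36) = (93, 108).
Step 4: Order so x ≤ y and verify: 93² + 108² = 8649 + 11664 = 20313 = n. ✓

n = 20313 = 93² + 108² (one valid representation with x ≤ y).


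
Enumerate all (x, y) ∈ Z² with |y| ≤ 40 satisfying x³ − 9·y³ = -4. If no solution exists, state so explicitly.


The equation is x³ - 9y³ = -4. For fixed y, x³ = 9·y³ − 4, so a solution requires the RHS to be a perfect cube.
Strategy: iterate y from -40 to 40, compute RHS = 9·y³ − 4, and check whether it is a (positive or negative) perfect cube.
Check small values of y:
  y = 0: RHS = -4 is not a perfect cube.
  y = 1: RHS = 5 is not a perfect cube.
  y = -1: RHS = -13 is not a perfect cube.
  y = 2: RHS = 68 is not a perfect cube.
  y = -2: RHS = -76 is not a perfect cube.
  y = 3: RHS = 239 is not a perfect cube.
  y = -3: RHS = -247 is not a perfect cube.
Continuing the search up to |y| = 40 finds no solutions either.
No (x, y) in the scanned range satisfies the equation.

No integer solutions with |y| ≤ 40.


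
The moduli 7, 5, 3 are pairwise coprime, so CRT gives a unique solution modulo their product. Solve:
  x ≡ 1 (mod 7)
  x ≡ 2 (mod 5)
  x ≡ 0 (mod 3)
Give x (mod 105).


Moduli 7, 5, 3 are pairwise coprime; by CRT there is a unique solution modulo M = 7 · 5 · 3 = 105.
Solve pairwise, accumulating the modulus:
  Start with x ≡ 1 (mod 7).
  Combine with x ≡ 2 (mod 5): since gcd(7, 5) = 1, we get a unique residue mod 35.
    Write x = 1 + 7·t and substitute into x ≡ 2 (mod 5): 7·t ≡ 2 − 1 = 1 (mod 5).
    Reduce coefficients mod 5: 2·t ≡ 1 (mod 5).
    The inverse of 2 mod 5 is 3 (since 2·3 = 6 = 1·5 + 1), so t ≡ 3·1 = 3 ≡ 3 (mod 5).
    Then x = 1 + 7·3 = 22, valid modulo lcm(7, 5) = 35: x ≡ 22 (mod 35).
  Combine with x ≡ 0 (mod 3): since gcd(35, 3) = 1, we get a unique residue mod 105.
    Write x = 22 + 35·t and substitute into x ≡ 0 (mod 3): 35·t ≡ 0 − 22 = -22 (mod 3).
    Reduce coefficients mod 3: 2·t ≡ 2 (mod 3).
    The inverse of 2 mod 3 is 2 (since 2·2 = 4 = 1·3 + 1), so t ≡ 2·2 = 4 ≡ 1 (mod 3).
    Then x = 22 + 35·1 = 57, valid modulo lcm(35, 3) = 105: x ≡ 57 (mod 105).
Verify: 57 mod 7 = 1 ✓, 57 mod 5 = 2 ✓, 57 mod 3 = 0 ✓.

x ≡ 57 (mod 105).


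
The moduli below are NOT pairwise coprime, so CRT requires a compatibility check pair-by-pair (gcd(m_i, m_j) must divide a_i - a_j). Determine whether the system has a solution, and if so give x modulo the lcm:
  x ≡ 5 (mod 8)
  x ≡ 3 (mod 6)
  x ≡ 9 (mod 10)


Moduli 8, 6, 10 are not pairwise coprime, so CRT works modulo lcm(m_i) when all pairwise compatibility conditions hold.
Pairwise compatibility: gcd(m_i, m_j) must divide a_i - a_j for every pair.
Merge one congruence at a time:
  Start: x ≡ 5 (mod 8).
  Combine with x ≡ 3 (mod 6): gcd(8, 6) = 2; 3 - 5 = -2, which IS divisible by 2, so compatible.
    Write x = 5 + 8·t and substitute into x ≡ 3 (mod 6): 8·t ≡ 3 − 5 = -2 (mod 6).
    Divide the congruence (and modulus) by g = 2: 4·t ≡ -1 (mod 3).
    Reduce coefficients mod 3: 1·t ≡ 2 (mod 3).
    So t ≡ 2 (mod 3).
    Then x = 5 + 8·2 = 21, valid modulo lcm(8, 6) = 24: x ≡ 21 (mod 24).
  Combine with x ≡ 9 (mod 10): gcd(24, 10) = 2; 9 - 21 = -12, which IS divisible by 2, so compatible.
    Write x = 21 + 24·t and substitute into x ≡ 9 (mod 10): 24·t ≡ 9 − 21 = -12 (mod 10).
    Divide the congruence (and modulus) by g = 2: 12·t ≡ -6 (mod 5).
    Reduce coefficients mod 5: 2·t ≡ 4 (mod 5).
    The inverse of 2 mod 5 is 3 (since 2·3 = 6 = 1·5 + 1), so t ≡ 3·4 = 12 ≡ 2 (mod 5).
    Then x = 21 + 24·2 = 69, valid modulo lcm(24, 10) = 120: x ≡ 69 (mod 120).
Verify: 69 mod 8 = 5, 69 mod 6 = 3, 69 mod 10 = 9.

x ≡ 69 (mod 120).


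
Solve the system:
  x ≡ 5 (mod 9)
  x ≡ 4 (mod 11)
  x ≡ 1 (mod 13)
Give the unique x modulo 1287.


Moduli 9, 11, 13 are pairwise coprime; by CRT there is a unique solution modulo M = 9 · 11 · 13 = 1287.
Solve pairwise, accumulating the modulus:
  Start with x ≡ 5 (mod 9).
  Combine with x ≡ 4 (mod 11): since gcd(9, 11) = 1, we get a unique residue mod 99.
    Write x = 5 + 9·t and substitute into x ≡ 4 (mod 11): 9·t ≡ 4 − 5 = -1 (mod 11).
    Reduce coefficients mod 11: 9·t ≡ 10 (mod 11).
    The inverse of 9 mod 11 is 5 (since 9·5 = 45 = 4·11 + 1), so t ≡ 5·10 = 50 ≡ 6 (mod 11).
    Then x = 5 + 9·6 = 59, valid modulo lcm(9, 11) = 99: x ≡ 59 (mod 99).
  Combine with x ≡ 1 (mod 13): since gcd(99, 13) = 1, we get a unique residue mod 1287.
    Write x = 59 + 99·t and substitute into x ≡ 1 (mod 13): 99·t ≡ 1 − 59 = -58 (mod 13).
    Reduce coefficients mod 13: 8·t ≡ 7 (mod 13).
    The inverse of 8 mod 13 is 5 (since 8·5 = 40 = 3·13 + 1), so t ≡ 5·7 = 35 ≡ 9 (mod 13).
    Then x = 59 + 99·9 = 950, valid modulo lcm(99, 13) = 1287: x ≡ 950 (mod 1287).
Verify: 950 mod 9 = 5 ✓, 950 mod 11 = 4 ✓, 950 mod 13 = 1 ✓.

x ≡ 950 (mod 1287).


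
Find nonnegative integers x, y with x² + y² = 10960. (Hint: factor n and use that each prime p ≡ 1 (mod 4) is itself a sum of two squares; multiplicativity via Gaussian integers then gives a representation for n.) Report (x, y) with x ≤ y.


Step 1: Factor n = 10960 = 2^4 · 5 · 137.
Step 2: Check the mod-4 condition on each prime factor: 2 = 2 (special); 5 ≡ 1 (mod 4), exponent 1; 137 ≡ 1 (mod 4), exponent 1.
All primes ≡ 3 (mod 4) appear to even exponent (or don't appear), so by the two-squares theorem n IS expressible as a sum of two squares.
Step 3: Build a representation. Group n = k² · m with k = 4 and m = 5 · 137 = 685 (a product of primes ≡ 1 (mod 4)); a representation of m scales to one of n via (k·x)² + (k·y)² = k²(x² + y²). Each prime p ≡ 1 (mod 4) is itself a sum of two squares; find a² by testing p − a² for a perfect square:
  5: 5 − 1² = 4 = 2² ⇒ 5 = 1² + 2².
  137: 137 − 1² = 136, 137 − 2² = 133, 137 − 3² = 128, 137 − 4² = 121 = 11² ⇒ 137 = 4² + 11².
  Combine using the Brahmagupta–Fibonacci identity (a² + b²)(c² + d²) = (ac − bd)² + (ad + bc)² = (ac + bd)² + (ad − bc)²:
  5 · 137 = 685: from (1² + 2²)(4² + 11²), take (1·4 − 2·11, 1·11 + 2·4) = (4 − 22, 11 + 8) = (-18, 19); dropping signs (only squares matter) gives (18, 19); check 18² + 19² = 324 + 361 = 685 ✓.
  Scale by k = 4: (4·18, 4·19) = (72, 76).
Step 4: Order so x ≤ y and verify: 72² + 76² = 5184 + 5776 = 10960 = n. ✓

n = 10960 = 72² + 76² (one valid representation with x ≤ y).


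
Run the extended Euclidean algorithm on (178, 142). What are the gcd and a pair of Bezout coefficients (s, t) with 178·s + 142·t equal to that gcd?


Euclidean algorithm on (178, 142) — divide until remainder is 0:
  178 = 1 · 142 + 36
  142 = 3 · 36 + 34
  36 = 1 · 34 + 2
  34 = 17 · 2 + 0
gcd(178, 142) = 2.
Track Bezout coefficients alongside the remainders: start with r₀ = 178 = a·1 + b·0 (s = 1, t = 0) and r₁ = 142 = a·0 + b·1 (s = 0, t = 1); each new remainder r_{k+1} = r_{k-1} − q_k·r_k inherits s_{k+1} = s_{k-1} − q_k·s_k, t_{k+1} = t_{k-1} − q_k·t_k, so r_k = a·s_k + b·t_k at every step:
  q = 1: r = 36, s = 1 − 1·0 = 1, t = 0 − 1·1 = -1  (check: 178·1 + 142·(-1) = 36)
  q = 3: r = 34, s = 0 − 3·1 = -3, t = 1 − 3·(-1) = 4  (check: 178·(-3) + 142·4 = 34)
  q = 1: r = 2, s = 1 − 1·(-3) = 4, t = -1 − 1·4 = -5  (check: 178·4 + 142·(-5) = 2)
The row with r = 2 (the gcd) gives the Bezout coefficients s = 4, t = -5.
Result: 178 · (4) + 142 · (-5) = 2.

gcd(178, 142) = 2; s = 4, t = -5 (check: 178·4 + 142·(-5) = 2).


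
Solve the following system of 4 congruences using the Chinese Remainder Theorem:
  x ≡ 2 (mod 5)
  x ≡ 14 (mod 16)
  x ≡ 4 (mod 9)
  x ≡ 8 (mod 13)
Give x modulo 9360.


Product of moduli M = 5 · 16 · 9 · 13 = 9360.
Merge one congruence at a time:
  Start: x ≡ 2 (mod 5).
  Combine with x ≡ 14 (mod 16); new modulus lcm = 80.
    Write x = 2 + 5·t and substitute into x ≡ 14 (mod 16): 5·t ≡ 14 − 2 = 12 (mod 16).
    The inverse of 5 mod 16 is 13 (since 5·13 = 65 = 4·16 + 1), so t ≡ 13·12 = 156 ≡ 12 (mod 16).
    Then x = 2 + 5·12 = 62, valid modulo lcm(5, 16) = 80: x ≡ 62 (mod 80).
  Combine with x ≡ 4 (mod 9); new modulus lcm = 720.
    Write x = 62 + 80·t and substitute into x ≡ 4 (mod 9): 80·t ≡ 4 − 62 = -58 (mod 9).
    Reduce coefficients mod 9: 8·t ≡ 5 (mod 9).
    The inverse of 8 mod 9 is 8 (since 8·8 = 64 = 7·9 + 1), so t ≡ 8·5 = 40 ≡ 4 (mod 9).
    Then x = 62 + 80·4 = 382, valid modulo lcm(80, 9) = 720: x ≡ 382 (mod 720).
  Combine with x ≡ 8 (mod 13); new modulus lcm = 9360.
    Write x = 382 + 720·t and substitute into x ≡ 8 (mod 13): 720·t ≡ 8 − 382 = -374 (mod 13).
    Reduce coefficients mod 13: 5·t ≡ 3 (mod 13).
    The inverse of 5 mod 13 is 8 (since 5·8 = 40 = 3·13 + 1), so t ≡ 8·3 = 24 ≡ 11 (mod 13).
    Then x = 382 + 720·11 = 8302, valid modulo lcm(720, 13) = 9360: x ≡ 8302 (mod 9360).
Verify against each original: 8302 mod 5 = 2, 8302 mod 16 = 14, 8302 mod 9 = 4, 8302 mod 13 = 8.

x ≡ 8302 (mod 9360).


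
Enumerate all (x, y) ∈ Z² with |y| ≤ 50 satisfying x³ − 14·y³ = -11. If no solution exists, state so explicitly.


The equation is x³ - 14y³ = -11. For fixed y, x³ = 14·y³ − 11, so a solution requires the RHS to be a perfect cube.
Strategy: iterate y from -50 to 50, compute RHS = 14·y³ − 11, and check whether it is a (positive or negative) perfect cube.
Check small values of y:
  y = 0: RHS = -11 is not a perfect cube.
  y = 1: RHS = 3 is not a perfect cube.
  y = -1: RHS = -25 is not a perfect cube.
  y = 2: RHS = 101 is not a perfect cube.
  y = -2: RHS = -123 is not a perfect cube.
  y = 3: RHS = 367 is not a perfect cube.
  y = -3: RHS = -389 is not a perfect cube.
Continuing the search up to |y| = 50 finds no solutions either.
No (x, y) in the scanned range satisfies the equation.

No integer solutions with |y| ≤ 50.


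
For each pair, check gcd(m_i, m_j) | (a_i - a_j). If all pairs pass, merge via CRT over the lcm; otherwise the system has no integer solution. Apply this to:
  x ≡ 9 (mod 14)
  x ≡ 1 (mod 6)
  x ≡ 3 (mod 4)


Moduli 14, 6, 4 are not pairwise coprime, so CRT works modulo lcm(m_i) when all pairwise compatibility conditions hold.
Pairwise compatibility: gcd(m_i, m_j) must divide a_i - a_j for every pair.
Merge one congruence at a time:
  Start: x ≡ 9 (mod 14).
  Combine with x ≡ 1 (mod 6): gcd(14, 6) = 2; 1 - 9 = -8, which IS divisible by 2, so compatible.
    Write x = 9 + 14·t and substitute into x ≡ 1 (mod 6): 14·t ≡ 1 − 9 = -8 (mod 6).
    Divide the congruence (and modulus) by g = 2: 7·t ≡ -4 (mod 3).
    Reduce coefficients mod 3: 1·t ≡ 2 (mod 3).
    So t ≡ 2 (mod 3).
    Then x = 9 + 14·2 = 37, valid modulo lcm(14, 6) = 42: x ≡ 37 (mod 42).
  Combine with x ≡ 3 (mod 4): gcd(42, 4) = 2; 3 - 37 = -34, which IS divisible by 2, so compatible.
    Write x = 37 + 42·t and substitute into x ≡ 3 (mod 4): 42·t ≡ 3 − 37 = -34 (mod 4).
    Divide the congruence (and modulus) by g = 2: 21·t ≡ -17 (mod 2).
    Reduce coefficients mod 2: 1·t ≡ 1 (mod 2).
    So t ≡ 1 (mod 2).
    Then x = 37 + 42·1 = 79, valid modulo lcm(42, 4) = 84: x ≡ 79 (mod 84).
Verify: 79 mod 14 = 9, 79 mod 6 = 1, 79 mod 4 = 3.

x ≡ 79 (mod 84).


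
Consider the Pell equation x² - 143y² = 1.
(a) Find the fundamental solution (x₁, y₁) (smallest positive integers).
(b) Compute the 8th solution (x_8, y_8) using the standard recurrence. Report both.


Step 1: Find the fundamental solution (x₁, y₁) of x² - 143y² = 1.
  Expand √143 as a continued fraction. a₀ = ⌊√143⌋ = 11; iterate m_{k+1} = d_k·a_k − m_k, d_{k+1} = (143 − m_{k+1}²)/d_k, a_{k+1} = ⌊(a₀ + m_{k+1})/d_{k+1}⌋ (starting m₀ = 0, d₀ = 1), with convergents p_k = a_k·p_{k-1} + p_{k-2}, q_k = a_k·q_{k-1} + q_{k-2} (p₋₁ = 1, q₋₁ = 0):
  k = 0: a₀ = 11; p₀/q₀ = 11/1; p₀² − 143·q₀² = 121 − 143 = -22.
  k = 1: m = 11, d = 22, a = ⌊(11 + 11)/22⌋ = 1; p/q = (1·11 + 1)/(1·1 + 0) = 12/1; p² − 143·q² = 144 − 143 = 1.
  The first convergent with p² − 143·q² = 1 gives the fundamental solution (x₁, y₁) = (12, 1).
Step 2: Apply the recurrence (x_{n+1}, y_{n+1}) = (x₁x_n + 143y₁y_n, x₁y_n + y₁x_n) repeatedly.
  From (x_1, y_1) = (12, 1): x_2 = 12·12 + 143·1·1 = 287; y_2 = 12·1 + 1·12 = 24.
  From (x_2, y_2) = (287, 24): x_3 = 12·287 + 143·1·24 = 6876; y_3 = 12·24 + 1·287 = 575.
  From (x_3, y_3) = (6876, 575): x_4 = 12·6876 + 143·1·575 = 164737; y_4 = 12·575 + 1·6876 = 13776.
  From (x_4, y_4) = (164737, 13776): x_5 = 12·164737 + 143·1·13776 = 3946812; y_5 = 12·13776 + 1·164737 = 330049.
  From (x_5, y_5) = (3946812, 330049): x_6 = 12·3946812 + 143·1·330049 = 94558751; y_6 = 12·330049 + 1·3946812 = 7907400.
  From (x_6, y_6) = (94558751, 7907400): x_7 = 12·94558751 + 143·1·7907400 = 2265463212; y_7 = 12·7907400 + 1·94558751 = 189447551.
  From (x_7, y_7) = (2265463212, 189447551): x_8 = 12·2265463212 + 143·1·189447551 = 54276558337; y_8 = 12·189447551 + 1·2265463212 = 4538833824.
Step 3: Verify x_8² - 143·y_8² = 2945944784909764205569 - 2945944784909764205568 = 1 (should be 1). ✓

(x_1, y_1) = (12, 1); (x_8, y_8) = (54276558337, 4538833824).


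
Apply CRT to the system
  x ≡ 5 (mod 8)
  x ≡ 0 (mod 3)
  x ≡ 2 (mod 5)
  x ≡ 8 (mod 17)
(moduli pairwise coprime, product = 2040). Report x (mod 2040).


Product of moduli M = 8 · 3 · 5 · 17 = 2040.
Merge one congruence at a time:
  Start: x ≡ 5 (mod 8).
  Combine with x ≡ 0 (mod 3); new modulus lcm = 24.
    Write x = 5 + 8·t and substitute into x ≡ 0 (mod 3): 8·t ≡ 0 − 5 = -5 (mod 3).
    Reduce coefficients mod 3: 2·t ≡ 1 (mod 3).
    The inverse of 2 mod 3 is 2 (since 2·2 = 4 = 1·3 + 1), so t ≡ 2·1 = 2 ≡ 2 (mod 3).
    Then x = 5 + 8·2 = 21, valid modulo lcm(8, 3) = 24: x ≡ 21 (mod 24).
  Combine with x ≡ 2 (mod 5); new modulus lcm = 120.
    Write x = 21 + 24·t and substitute into x ≡ 2 (mod 5): 24·t ≡ 2 − 21 = -19 (mod 5).
    Reduce coefficients mod 5: 4·t ≡ 1 (mod 5).
    The inverse of 4 mod 5 is 4 (since 4·4 = 16 = 3·5 + 1), so t ≡ 4·1 = 4 ≡ 4 (mod 5).
    Then x = 21 + 24·4 = 117, valid modulo lcm(24, 5) = 120: x ≡ 117 (mod 120).
  Combine with x ≡ 8 (mod 17); new modulus lcm = 2040.
    Write x = 117 + 120·t and substitute into x ≡ 8 (mod 17): 120·t ≡ 8 − 117 = -109 (mod 17).
    Reduce coefficients mod 17: 1·t ≡ 10 (mod 17).
    So t ≡ 10 (mod 17).
    Then x = 117 + 120·10 = 1317, valid modulo lcm(120, 17) = 2040: x ≡ 1317 (mod 2040).
Verify against each original: 1317 mod 8 = 5, 1317 mod 3 = 0, 1317 mod 5 = 2, 1317 mod 17 = 8.

x ≡ 1317 (mod 2040).


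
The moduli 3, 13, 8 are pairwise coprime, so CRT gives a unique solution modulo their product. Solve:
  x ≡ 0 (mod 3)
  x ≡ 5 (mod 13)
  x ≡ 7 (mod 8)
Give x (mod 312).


Moduli 3, 13, 8 are pairwise coprime; by CRT there is a unique solution modulo M = 3 · 13 · 8 = 312.
Solve pairwise, accumulating the modulus:
  Start with x ≡ 0 (mod 3).
  Combine with x ≡ 5 (mod 13): since gcd(3, 13) = 1, we get a unique residue mod 39.
    Write x = 0 + 3·t and substitute into x ≡ 5 (mod 13): 3·t ≡ 5 − 0 = 5 (mod 13).
    The inverse of 3 mod 13 is 9 (since 3·9 = 27 = 2·13 + 1), so t ≡ 9·5 = 45 ≡ 6 (mod 13).
    Then x = 0 + 3·6 = 18, valid modulo lcm(3, 13) = 39: x ≡ 18 (mod 39).
  Combine with x ≡ 7 (mod 8): since gcd(39, 8) = 1, we get a unique residue mod 312.
    Write x = 18 + 39·t and substitute into x ≡ 7 (mod 8): 39·t ≡ 7 − 18 = -11 (mod 8).
    Reduce coefficients mod 8: 7·t ≡ 5 (mod 8).
    The inverse of 7 mod 8 is 7 (since 7·7 = 49 = 6·8 + 1), so t ≡ 7·5 = 35 ≡ 3 (mod 8).
    Then x = 18 + 39·3 = 135, valid modulo lcm(39, 8) = 312: x ≡ 135 (mod 312).
Verify: 135 mod 3 = 0 ✓, 135 mod 13 = 5 ✓, 135 mod 8 = 7 ✓.

x ≡ 135 (mod 312).


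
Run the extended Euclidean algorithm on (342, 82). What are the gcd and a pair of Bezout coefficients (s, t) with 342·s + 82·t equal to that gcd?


Euclidean algorithm on (342, 82) — divide until remainder is 0:
  342 = 4 · 82 + 14
  82 = 5 · 14 + 12
  14 = 1 · 12 + 2
  12 = 6 · 2 + 0
gcd(342, 82) = 2.
Track Bezout coefficients alongside the remainders: start with r₀ = 342 = a·1 + b·0 (s = 1, t = 0) and r₁ = 82 = a·0 + b·1 (s = 0, t = 1); each new remainder r_{k+1} = r_{k-1} − q_k·r_k inherits s_{k+1} = s_{k-1} − q_k·s_k, t_{k+1} = t_{k-1} − q_k·t_k, so r_k = a·s_k + b·t_k at every step:
  q = 4: r = 14, s = 1 − 4·0 = 1, t = 0 − 4·1 = -4  (check: 342·1 + 82·(-4) = 14)
  q = 5: r = 12, s = 0 − 5·1 = -5, t = 1 − 5·(-4) = 21  (check: 342·(-5) + 82·21 = 12)
  q = 1: r = 2, s = 1 − 1·(-5) = 6, t = -4 − 1·21 = -25  (check: 342·6 + 82·(-25) = 2)
The row with r = 2 (the gcd) gives the Bezout coefficients s = 6, t = -25.
Result: 342 · (6) + 82 · (-25) = 2.

gcd(342, 82) = 2; s = 6, t = -25 (check: 342·6 + 82·(-25) = 2).


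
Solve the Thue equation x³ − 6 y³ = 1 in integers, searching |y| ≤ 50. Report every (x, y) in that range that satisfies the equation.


The equation is x³ - 6y³ = 1. For fixed y, x³ = 6·y³ + 1, so a solution requires the RHS to be a perfect cube.
Strategy: iterate y from -50 to 50, compute RHS = 6·y³ + 1, and check whether it is a (positive or negative) perfect cube.
Check small values of y:
  y = 0: RHS = 1 = (1)³ ⇒ x = 1 works.
  y = 1: RHS = 7 is not a perfect cube.
  y = -1: RHS = -5 is not a perfect cube.
  y = 2: RHS = 49 is not a perfect cube.
  y = -2: RHS = -47 is not a perfect cube.
  y = 3: RHS = 163 is not a perfect cube.
  y = -3: RHS = -161 is not a perfect cube.
Continuing the search up to |y| = 50 finds no further solutions beyond those listed.
Collected solutions: (1, 0).

Solutions (with |y| ≤ 50): (1, 0).


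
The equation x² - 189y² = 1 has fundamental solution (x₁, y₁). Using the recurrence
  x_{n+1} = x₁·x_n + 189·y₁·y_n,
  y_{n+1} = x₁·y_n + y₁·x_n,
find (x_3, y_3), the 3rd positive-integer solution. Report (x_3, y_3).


Step 1: Find the fundamental solution (x₁, y₁) of x² - 189y² = 1.
  Expand √189 as a continued fraction. a₀ = ⌊√189⌋ = 13; iterate m_{k+1} = d_k·a_k − m_k, d_{k+1} = (189 − m_{k+1}²)/d_k, a_{k+1} = ⌊(a₀ + m_{k+1})/d_{k+1}⌋ (starting m₀ = 0, d₀ = 1), with convergents p_k = a_k·p_{k-1} + p_{k-2}, q_k = a_k·q_{k-1} + q_{k-2} (p₋₁ = 1, q₋₁ = 0):
  k = 0: a₀ = 13; p₀/q₀ = 13/1; p₀² − 189·q₀² = 169 − 189 = -20.
  k = 1: m = 13, d = 20, a = ⌊(13 + 13)/20⌋ = 1; p/q = (1·13 + 1)/(1·1 + 0) = 14/1; p² − 189·q² = 196 − 189 = 7.
  k = 2: m = 7, d = 7, a = ⌊(13 + 7)/7⌋ = 2; p/q = (2·14 + 13)/(2·1 + 1) = 41/3; p² − 189·q² = 1681 − 1701 = -20.
  k = 3: m = 7, d = 20, a = ⌊(13 + 7)/20⌋ = 1; p/q = (1·41 + 14)/(1·3 + 1) = 55/4; p² − 189·q² = 3025 − 3024 = 1.
  The first convergent with p² − 189·q² = 1 gives the fundamental solution (x₁, y₁) = (55, 4).
Step 2: Apply the recurrence (x_{n+1}, y_{n+1}) = (x₁x_n + 189y₁y_n, x₁y_n + y₁x_n) repeatedly.
  From (x_1, y_1) = (55, 4): x_2 = 55·55 + 189·4·4 = 6049; y_2 = 55·4 + 4·55 = 440.
  From (x_2, y_2) = (6049, 440): x_3 = 55·6049 + 189·4·440 = 665335; y_3 = 55·440 + 4·6049 = 48396.
Step 3: Verify x_3² - 189·y_3² = 442670662225 - 442670662224 = 1 (should be 1). ✓

(x_1, y_1) = (55, 4); (x_3, y_3) = (665335, 48396).


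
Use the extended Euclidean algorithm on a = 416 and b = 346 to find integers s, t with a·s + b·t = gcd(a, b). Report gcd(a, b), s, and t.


Euclidean algorithm on (416, 346) — divide until remainder is 0:
  416 = 1 · 346 + 70
  346 = 4 · 70 + 66
  70 = 1 · 66 + 4
  66 = 16 · 4 + 2
  4 = 2 · 2 + 0
gcd(416, 346) = 2.
Track Bezout coefficients alongside the remainders: start with r₀ = 416 = a·1 + b·0 (s = 1, t = 0) and r₁ = 346 = a·0 + b·1 (s = 0, t = 1); each new remainder r_{k+1} = r_{k-1} − q_k·r_k inherits s_{k+1} = s_{k-1} − q_k·s_k, t_{k+1} = t_{k-1} − q_k·t_k, so r_k = a·s_k + b·t_k at every step:
  q = 1: r = 70, s = 1 − 1·0 = 1, t = 0 − 1·1 = -1  (check: 416·1 + 346·(-1) = 70)
  q = 4: r = 66, s = 0 − 4·1 = -4, t = 1 − 4·(-1) = 5  (check: 416·(-4) + 346·5 = 66)
  q = 1: r = 4, s = 1 − 1·(-4) = 5, t = -1 − 1·5 = -6  (check: 416·5 + 346·(-6) = 4)
  q = 16: r = 2, s = -4 − 16·5 = -84, t = 5 − 16·(-6) = 101  (check: 416·(-84) + 346·101 = 2)
The row with r = 2 (the gcd) gives the Bezout coefficients s = -84, t = 101.
Result: 416 · (-84) + 346 · (101) = 2.

gcd(416, 346) = 2; s = -84, t = 101 (check: 416·(-84) + 346·101 = 2).


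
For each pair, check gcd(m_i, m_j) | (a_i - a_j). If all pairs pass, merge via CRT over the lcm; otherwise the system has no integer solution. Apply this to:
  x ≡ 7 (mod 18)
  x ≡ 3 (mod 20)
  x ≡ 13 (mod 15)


Moduli 18, 20, 15 are not pairwise coprime, so CRT works modulo lcm(m_i) when all pairwise compatibility conditions hold.
Pairwise compatibility: gcd(m_i, m_j) must divide a_i - a_j for every pair.
Merge one congruence at a time:
  Start: x ≡ 7 (mod 18).
  Combine with x ≡ 3 (mod 20): gcd(18, 20) = 2; 3 - 7 = -4, which IS divisible by 2, so compatible.
    Write x = 7 + 18·t and substitute into x ≡ 3 (mod 20): 18·t ≡ 3 − 7 = -4 (mod 20).
    Divide the congruence (and modulus) by g = 2: 9·t ≡ -2 (mod 10).
    Reduce coefficients mod 10: 9·t ≡ 8 (mod 10).
    The inverse of 9 mod 10 is 9 (since 9·9 = 81 = 8·10 + 1), so t ≡ 9·8 = 72 ≡ 2 (mod 10).
    Then x = 7 + 18·2 = 43, valid modulo lcm(18, 20) = 180: x ≡ 43 (mod 180).
  Combine with x ≡ 13 (mod 15): gcd(180, 15) = 15; 13 - 43 = -30, which IS divisible by 15, so compatible.
    Write x = 43 + 180·t and substitute into x ≡ 13 (mod 15): 180·t ≡ 13 − 43 = -30 (mod 15).
    Divide the congruence (and modulus) by g = 15: 12·t ≡ -2 (mod 1).
    Modulo 1 every t works; take t = 0.
    Then x = 43 + 180·0 = 43, valid modulo lcm(180, 15) = 180: x ≡ 43 (mod 180).
Verify: 43 mod 18 = 7, 43 mod 20 = 3, 43 mod 15 = 13.

x ≡ 43 (mod 180).


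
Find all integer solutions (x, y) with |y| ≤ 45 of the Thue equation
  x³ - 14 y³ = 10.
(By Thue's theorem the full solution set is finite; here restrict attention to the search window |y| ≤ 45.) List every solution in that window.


The equation is x³ - 14y³ = 10. For fixed y, x³ = 14·y³ + 10, so a solution requires the RHS to be a perfect cube.
Strategy: iterate y from -45 to 45, compute RHS = 14·y³ + 10, and check whether it is a (positive or negative) perfect cube.
Check small values of y:
  y = 0: RHS = 10 is not a perfect cube.
  y = 1: RHS = 24 is not a perfect cube.
  y = -1: RHS = -4 is not a perfect cube.
  y = 2: RHS = 122 is not a perfect cube.
  y = -2: RHS = -102 is not a perfect cube.
  y = 3: RHS = 388 is not a perfect cube.
  y = -3: RHS = -368 is not a perfect cube.
Continuing the search up to |y| = 45 finds no solutions either.
No (x, y) in the scanned range satisfies the equation.

No integer solutions with |y| ≤ 45.


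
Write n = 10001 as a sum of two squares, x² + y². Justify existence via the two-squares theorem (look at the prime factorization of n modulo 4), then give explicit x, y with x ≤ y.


Step 1: Factor n = 10001 = 73 · 137.
Step 2: Check the mod-4 condition on each prime factor: 73 ≡ 1 (mod 4), exponent 1; 137 ≡ 1 (mod 4), exponent 1.
All primes ≡ 3 (mod 4) appear to even exponent (or don't appear), so by the two-squares theorem n IS expressible as a sum of two squares.
Step 3: Build a representation. Here n = 73 · 137 is a product of primes ≡ 1 (mod 4). Each prime p ≡ 1 (mod 4) is itself a sum of two squares; find a² by testing p − a² for a perfect square:
  73: 73 − 1² = 72, 73 − 2² = 69, 73 − 3² = 64 = 8² ⇒ 73 = 3² + 8².
  137: 137 − 1² = 136, 137 − 2² = 133, 137 − 3² = 128, 137 − 4² = 121 = 11² ⇒ 137 = 4² + 11².
  Combine using the Brahmagupta–Fibonacci identity (a² + b²)(c² + d²) = (ac − bd)² + (ad + bc)² = (ac + bd)² + (ad − bc)²:
  73 · 137 = 10001: from (3² + 8²)(4² + 11²), take (3·4 − 8·11, 3·11 + 8·4) = (12 − 88, 33 + 32) = (-76, 65); dropping signs (only squares matter) gives (76, 65); check 76² + 65² = 5776 + 4225 = 10001 ✓.
Step 4: Order so x ≤ y and verify: 65² + 76² = 4225 + 5776 = 10001 = n. ✓

n = 10001 = 65² + 76² (one valid representation with x ≤ y).


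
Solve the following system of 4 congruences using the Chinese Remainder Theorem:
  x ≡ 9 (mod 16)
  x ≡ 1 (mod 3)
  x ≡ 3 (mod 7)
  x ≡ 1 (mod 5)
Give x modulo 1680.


Product of moduli M = 16 · 3 · 7 · 5 = 1680.
Merge one congruence at a time:
  Start: x ≡ 9 (mod 16).
  Combine with x ≡ 1 (mod 3); new modulus lcm = 48.
    Write x = 9 + 16·t and substitute into x ≡ 1 (mod 3): 16·t ≡ 1 − 9 = -8 (mod 3).
    Reduce coefficients mod 3: 1·t ≡ 1 (mod 3).
    So t ≡ 1 (mod 3).
    Then x = 9 + 16·1 = 25, valid modulo lcm(16, 3) = 48: x ≡ 25 (mod 48).
  Combine with x ≡ 3 (mod 7); new modulus lcm = 336.
    Write x = 25 + 48·t and substitute into x ≡ 3 (mod 7): 48·t ≡ 3 − 25 = -22 (mod 7).
    Reduce coefficients mod 7: 6·t ≡ 6 (mod 7).
    The inverse of 6 mod 7 is 6 (since 6·6 = 36 = 5·7 + 1), so t ≡ 6·6 = 36 ≡ 1 (mod 7).
    Then x = 25 + 48·1 = 73, valid modulo lcm(48, 7) = 336: x ≡ 73 (mod 336).
  Combine with x ≡ 1 (mod 5); new modulus lcm = 1680.
    Write x = 73 + 336·t and substitute into x ≡ 1 (mod 5): 336·t ≡ 1 − 73 = -72 (mod 5).
    Reduce coefficients mod 5: 1·t ≡ 3 (mod 5).
    So t ≡ 3 (mod 5).
    Then x = 73 + 336·3 = 1081, valid modulo lcm(336, 5) = 1680: x ≡ 1081 (mod 1680).
Verify against each original: 1081 mod 16 = 9, 1081 mod 3 = 1, 1081 mod 7 = 3, 1081 mod 5 = 1.

x ≡ 1081 (mod 1680).


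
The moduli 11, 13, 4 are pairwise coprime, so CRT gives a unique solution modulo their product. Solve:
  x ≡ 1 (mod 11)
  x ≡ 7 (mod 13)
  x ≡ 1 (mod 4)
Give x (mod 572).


Moduli 11, 13, 4 are pairwise coprime; by CRT there is a unique solution modulo M = 11 · 13 · 4 = 572.
Solve pairwise, accumulating the modulus:
  Start with x ≡ 1 (mod 11).
  Combine with x ≡ 7 (mod 13): since gcd(11, 13) = 1, we get a unique residue mod 143.
    Write x = 1 + 11·t and substitute into x ≡ 7 (mod 13): 11·t ≡ 7 − 1 = 6 (mod 13).
    The inverse of 11 mod 13 is 6 (since 11·6 = 66 = 5·13 + 1), so t ≡ 6·6 = 36 ≡ 10 (mod 13).
    Then x = 1 + 11·10 = 111, valid modulo lcm(11, 13) = 143: x ≡ 111 (mod 143).
  Combine with x ≡ 1 (mod 4): since gcd(143, 4) = 1, we get a unique residue mod 572.
    Write x = 111 + 143·t and substitute into x ≡ 1 (mod 4): 143·t ≡ 1 − 111 = -110 (mod 4).
    Reduce coefficients mod 4: 3·t ≡ 2 (mod 4).
    The inverse of 3 mod 4 is 3 (since 3·3 = 9 = 2·4 + 1), so t ≡ 3·2 = 6 ≡ 2 (mod 4).
    Then x = 111 + 143·2 = 397, valid modulo lcm(143, 4) = 572: x ≡ 397 (mod 572).
Verify: 397 mod 11 = 1 ✓, 397 mod 13 = 7 ✓, 397 mod 4 = 1 ✓.

x ≡ 397 (mod 572).


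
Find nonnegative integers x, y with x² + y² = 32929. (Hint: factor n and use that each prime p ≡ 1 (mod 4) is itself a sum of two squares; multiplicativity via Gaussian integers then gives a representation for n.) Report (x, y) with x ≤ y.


Step 1: Factor n = 32929 = 13 · 17 · 149.
Step 2: Check the mod-4 condition on each prime factor: 13 ≡ 1 (mod 4), exponent 1; 17 ≡ 1 (mod 4), exponent 1; 149 ≡ 1 (mod 4), exponent 1.
All primes ≡ 3 (mod 4) appear to even exponent (or don't appear), so by the two-squares theorem n IS expressible as a sum of two squares.
Step 3: Build a representation. Here n = 13 · 17 · 149 is a product of primes ≡ 1 (mod 4). Each prime p ≡ 1 (mod 4) is itself a sum of two squares; find a² by testing p − a² for a perfect square:
  13: 13 − 1² = 12, 13 − 2² = 9 = 3² ⇒ 13 = 2² + 3².
  17: 17 − 1² = 16 = 4² ⇒ 17 = 1² + 4².
  149: 149 − 1² = 148, 149 − 2² = 145, 149 − 3² = 140, 149 − 4² = 133, 149 − 5² = 124, 149 − 6² = 113, 149 − 7² = 100 = 10² ⇒ 149 = 7² + 10².
  Combine using the Brahmagupta–Fibonacci identity (a² + b²)(c² + d²) = (ac − bd)² + (ad + bc)² = (ac + bd)² + (ad − bc)²:
  13 · 17 = 221: from (2² + 3²)(1² + 4²), take (2·1 − 3·4, 2·4 + 3·1) = (2 − 12, 8 + 3) = (-10, 11); dropping signs (only squares matter) gives (10, 11); check 10² + 11² = 100 + 121 = 221 ✓.
  221 · 149 = 32929: from (10² + 11²)(7² + 10²), take (10·7 − 11·10, 10·10 + 11·7) = (70 − 110, 100 + 77) = (-40, 177); dropping signs (only squares matter) gives (40, 177); check 40² + 177² = 1600 + 31329 = 32929 ✓.
Step 4: Order so x ≤ y and verify: 40² + 177² = 1600 + 31329 = 32929 = n. ✓

n = 32929 = 40² + 177² (one valid representation with x ≤ y).


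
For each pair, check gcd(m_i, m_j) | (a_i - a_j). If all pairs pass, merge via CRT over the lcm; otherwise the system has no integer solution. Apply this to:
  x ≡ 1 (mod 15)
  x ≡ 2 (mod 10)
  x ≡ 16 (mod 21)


Moduli 15, 10, 21 are not pairwise coprime, so CRT works modulo lcm(m_i) when all pairwise compatibility conditions hold.
Pairwise compatibility: gcd(m_i, m_j) must divide a_i - a_j for every pair.
Merge one congruence at a time:
  Start: x ≡ 1 (mod 15).
  Combine with x ≡ 2 (mod 10): gcd(15, 10) = 5, and 2 - 1 = 1 is NOT divisible by 5.
    ⇒ system is inconsistent (no integer solution).

No solution (the system is inconsistent).


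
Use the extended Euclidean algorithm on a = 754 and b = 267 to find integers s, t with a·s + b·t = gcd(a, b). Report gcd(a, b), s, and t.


Euclidean algorithm on (754, 267) — divide until remainder is 0:
  754 = 2 · 267 + 220
  267 = 1 · 220 + 47
  220 = 4 · 47 + 32
  47 = 1 · 32 + 15
  32 = 2 · 15 + 2
  15 = 7 · 2 + 1
  2 = 2 · 1 + 0
gcd(754, 267) = 1.
Track Bezout coefficients alongside the remainders: start with r₀ = 754 = a·1 + b·0 (s = 1, t = 0) and r₁ = 267 = a·0 + b·1 (s = 0, t = 1); each new remainder r_{k+1} = r_{k-1} − q_k·r_k inherits s_{k+1} = s_{k-1} − q_k·s_k, t_{k+1} = t_{k-1} − q_k·t_k, so r_k = a·s_k + b·t_k at every step:
  q = 2: r = 220, s = 1 − 2·0 = 1, t = 0 − 2·1 = -2  (check: 754·1 + 267·(-2) = 220)
  q = 1: r = 47, s = 0 − 1·1 = -1, t = 1 − 1·(-2) = 3  (check: 754·(-1) + 267·3 = 47)
  q = 4: r = 32, s = 1 − 4·(-1) = 5, t = -2 − 4·3 = -14  (check: 754·5 + 267·(-14) = 32)
  q = 1: r = 15, s = -1 − 1·5 = -6, t = 3 − 1·(-14) = 17  (check: 754·(-6) + 267·17 = 15)
  q = 2: r = 2, s = 5 − 2·(-6) = 17, t = -14 − 2·17 = -48  (check: 754·17 + 267·(-48) = 2)
  q = 7: r = 1, s = -6 − 7·17 = -125, t = 17 − 7·(-48) = 353  (check: 754·(-125) + 267·353 = 1)
The row with r = 1 (the gcd) gives the Bezout coefficients s = -125, t = 353.
Result: 754 · (-125) + 267 · (353) = 1.

gcd(754, 267) = 1; s = -125, t = 353 (check: 754·(-125) + 267·353 = 1).


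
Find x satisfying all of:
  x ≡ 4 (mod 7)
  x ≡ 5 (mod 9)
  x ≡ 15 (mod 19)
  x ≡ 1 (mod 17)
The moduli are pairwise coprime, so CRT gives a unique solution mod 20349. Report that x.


Product of moduli M = 7 · 9 · 19 · 17 = 20349.
Merge one congruence at a time:
  Start: x ≡ 4 (mod 7).
  Combine with x ≡ 5 (mod 9); new modulus lcm = 63.
    Write x = 4 + 7·t and substitute into x ≡ 5 (mod 9): 7·t ≡ 5 − 4 = 1 (mod 9).
    The inverse of 7 mod 9 is 4 (since 7·4 = 28 = 3·9 + 1), so t ≡ 4·1 = 4 ≡ 4 (mod 9).
    Then x = 4 + 7·4 = 32, valid modulo lcm(7, 9) = 63: x ≡ 32 (mod 63).
  Combine with x ≡ 15 (mod 19); new modulus lcm = 1197.
    Write x = 32 + 63·t and substitute into x ≡ 15 (mod 19): 63·t ≡ 15 − 32 = -17 (mod 19).
    Reduce coefficients mod 19: 6·t ≡ 2 (mod 19).
    The inverse of 6 mod 19 is 16 (since 6·16 = 96 = 5·19 + 1), so t ≡ 16·2 = 32 ≡ 13 (mod 19).
    Then x = 32 + 63·13 = 851, valid modulo lcm(63, 19) = 1197: x ≡ 851 (mod 1197).
  Combine with x ≡ 1 (mod 17); new modulus lcm = 20349.
    Write x = 851 + 1197·t and substitute into x ≡ 1 (mod 17): 1197·t ≡ 1 − 851 = -850 (mod 17).
    Reduce coefficients mod 17: 7·t ≡ 0 (mod 17).
    The inverse of 7 mod 17 is 5 (since 7·5 = 35 = 2·17 + 1), so t ≡ 5·0 = 0 ≡ 0 (mod 17).
    Then x = 851 + 1197·0 = 851, valid modulo lcm(1197, 17) = 20349: x ≡ 851 (mod 20349).
Verify against each original: 851 mod 7 = 4, 851 mod 9 = 5, 851 mod 19 = 15, 851 mod 17 = 1.

x ≡ 851 (mod 20349).


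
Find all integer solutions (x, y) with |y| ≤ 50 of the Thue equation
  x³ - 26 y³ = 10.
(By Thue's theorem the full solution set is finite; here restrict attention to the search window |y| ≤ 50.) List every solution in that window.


The equation is x³ - 26y³ = 10. For fixed y, x³ = 26·y³ + 10, so a solution requires the RHS to be a perfect cube.
Strategy: iterate y from -50 to 50, compute RHS = 26·y³ + 10, and check whether it is a (positive or negative) perfect cube.
Check small values of y:
  y = 0: RHS = 10 is not a perfect cube.
  y = 1: RHS = 36 is not a perfect cube.
  y = -1: RHS = -16 is not a perfect cube.
  y = 2: RHS = 218 is not a perfect cube.
  y = -2: RHS = -198 is not a perfect cube.
  y = 3: RHS = 712 is not a perfect cube.
  y = -3: RHS = -692 is not a perfect cube.
Continuing the search up to |y| = 50 finds no solutions either.
No (x, y) in the scanned range satisfies the equation.

No integer solutions with |y| ≤ 50.


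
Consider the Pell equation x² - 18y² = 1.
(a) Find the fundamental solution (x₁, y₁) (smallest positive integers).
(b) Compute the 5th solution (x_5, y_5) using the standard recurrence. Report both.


Step 1: Find the fundamental solution (x₁, y₁) of x² - 18y² = 1.
  Expand √18 as a continued fraction. a₀ = ⌊√18⌋ = 4; iterate m_{k+1} = d_k·a_k − m_k, d_{k+1} = (18 − m_{k+1}²)/d_k, a_{k+1} = ⌊(a₀ + m_{k+1})/d_{k+1}⌋ (starting m₀ = 0, d₀ = 1), with convergents p_k = a_k·p_{k-1} + p_{k-2}, q_k = a_k·q_{k-1} + q_{k-2} (p₋₁ = 1, q₋₁ = 0):
  k = 0: a₀ = 4; p₀/q₀ = 4/1; p₀² − 18·q₀² = 16 − 18 = -2.
  k = 1: m = 4, d = 2, a = ⌊(4 + 4)/2⌋ = 4; p/q = (4·4 + 1)/(4·1 + 0) = 17/4; p² − 18·q² = 289 − 288 = 1.
  The first convergent with p² − 18·q² = 1 gives the fundamental solution (x₁, y₁) = (17, 4).
Step 2: Apply the recurrence (x_{n+1}, y_{n+1}) = (x₁x_n + 18y₁y_n, x₁y_n + y₁x_n) repeatedly.
  From (x_1, y_1) = (17, 4): x_2 = 17·17 + 18·4·4 = 577; y_2 = 17·4 + 4·17 = 136.
  From (x_2, y_2) = (577, 136): x_3 = 17·577 + 18·4·136 = 19601; y_3 = 17·136 + 4·577 = 4620.
  From (x_3, y_3) = (19601, 4620): x_4 = 17·19601 + 18·4·4620 = 665857; y_4 = 17·4620 + 4·19601 = 156944.
  From (x_4, y_4) = (665857, 156944): x_5 = 17·665857 + 18·4·156944 = 22619537; y_5 = 17·156944 + 4·665857 = 5331476.
Step 3: Verify x_5² - 18·y_5² = 511643454094369 - 511643454094368 = 1 (should be 1). ✓

(x_1, y_1) = (17, 4); (x_5, y_5) = (22619537, 5331476).


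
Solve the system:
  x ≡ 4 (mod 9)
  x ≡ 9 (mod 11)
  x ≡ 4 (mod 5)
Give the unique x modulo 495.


Moduli 9, 11, 5 are pairwise coprime; by CRT there is a unique solution modulo M = 9 · 11 · 5 = 495.
Solve pairwise, accumulating the modulus:
  Start with x ≡ 4 (mod 9).
  Combine with x ≡ 9 (mod 11): since gcd(9, 11) = 1, we get a unique residue mod 99.
    Write x = 4 + 9·t and substitute into x ≡ 9 (mod 11): 9·t ≡ 9 − 4 = 5 (mod 11).
    The inverse of 9 mod 11 is 5 (since 9·5 = 45 = 4·11 + 1), so t ≡ 5·5 = 25 ≡ 3 (mod 11).
    Then x = 4 + 9·3 = 31, valid modulo lcm(9, 11) = 99: x ≡ 31 (mod 99).
  Combine with x ≡ 4 (mod 5): since gcd(99, 5) = 1, we get a unique residue mod 495.
    Write x = 31 + 99·t and substitute into x ≡ 4 (mod 5): 99·t ≡ 4 − 31 = -27 (mod 5).
    Reduce coefficients mod 5: 4·t ≡ 3 (mod 5).
    The inverse of 4 mod 5 is 4 (since 4·4 = 16 = 3·5 + 1), so t ≡ 4·3 = 12 ≡ 2 (mod 5).
    Then x = 31 + 99·2 = 229, valid modulo lcm(99, 5) = 495: x ≡ 229 (mod 495).
Verify: 229 mod 9 = 4 ✓, 229 mod 11 = 9 ✓, 229 mod 5 = 4 ✓.

x ≡ 229 (mod 495).


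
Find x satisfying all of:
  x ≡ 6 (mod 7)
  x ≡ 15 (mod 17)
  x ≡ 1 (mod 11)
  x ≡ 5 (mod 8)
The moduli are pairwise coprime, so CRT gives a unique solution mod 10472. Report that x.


Product of moduli M = 7 · 17 · 11 · 8 = 10472.
Merge one congruence at a time:
  Start: x ≡ 6 (mod 7).
  Combine with x ≡ 15 (mod 17); new modulus lcm = 119.
    Write x = 6 + 7·t and substitute into x ≡ 15 (mod 17): 7·t ≡ 15 − 6 = 9 (mod 17).
    The inverse of 7 mod 17 is 5 (since 7·5 = 35 = 2·17 + 1), so t ≡ 5·9 = 45 ≡ 11 (mod 17).
    Then x = 6 + 7·11 = 83, valid modulo lcm(7, 17) = 119: x ≡ 83 (mod 119).
  Combine with x ≡ 1 (mod 11); new modulus lcm = 1309.
    Write x = 83 + 119·t and substitute into x ≡ 1 (mod 11): 119·t ≡ 1 − 83 = -82 (mod 11).
    Reduce coefficients mod 11: 9·t ≡ 6 (mod 11).
    The inverse of 9 mod 11 is 5 (since 9·5 = 45 = 4·11 + 1), so t ≡ 5·6 = 30 ≡ 8 (mod 11).
    Then x = 83 + 119·8 = 1035, valid modulo lcm(119, 11) = 1309: x ≡ 1035 (mod 1309).
  Combine with x ≡ 5 (mod 8); new modulus lcm = 10472.
    Write x = 1035 + 1309·t and substitute into x ≡ 5 (mod 8): 1309·t ≡ 5 − 1035 = -1030 (mod 8).
    Reduce coefficients mod 8: 5·t ≡ 2 (mod 8).
    The inverse of 5 mod 8 is 5 (since 5·5 = 25 = 3·8 + 1), so t ≡ 5·2 = 10 ≡ 2 (mod 8).
    Then x = 1035 + 1309·2 = 3653, valid modulo lcm(1309, 8) = 10472: x ≡ 3653 (mod 10472).
Verify against each original: 3653 mod 7 = 6, 3653 mod 17 = 15, 3653 mod 11 = 1, 3653 mod 8 = 5.

x ≡ 3653 (mod 10472).
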